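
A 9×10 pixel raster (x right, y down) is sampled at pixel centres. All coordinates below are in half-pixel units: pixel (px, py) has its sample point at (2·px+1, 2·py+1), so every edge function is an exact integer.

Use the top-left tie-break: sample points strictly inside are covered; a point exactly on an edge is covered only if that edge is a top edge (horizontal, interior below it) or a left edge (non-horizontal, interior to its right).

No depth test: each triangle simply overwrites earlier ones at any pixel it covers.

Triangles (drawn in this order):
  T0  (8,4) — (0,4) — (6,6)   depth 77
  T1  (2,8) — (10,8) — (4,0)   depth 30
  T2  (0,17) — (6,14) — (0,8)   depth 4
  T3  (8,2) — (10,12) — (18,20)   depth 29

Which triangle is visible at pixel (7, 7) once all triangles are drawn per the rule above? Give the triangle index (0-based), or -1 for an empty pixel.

T0:
  2·area = 16  (B↔C swapped to make it positive)
  edge (8, 4)→(6, 6): d=(-2,2) right/bottom  bias=-1
  edge (6, 6)→(0, 4): d=(-6,-2) top-left  bias=+0
  edge (0, 4)→(8, 4): d=(8,0) top-left  bias=+0
    (5,0)@(11, 1): e=[0,40,-24] → ·  [on edge]
    (4,1)@(9, 3): e=[0,24,-8] → ·  [on edge]
    (1,2)@(3, 5): e=[8,0,8] → █  [on edge]
    (2,2)@(5, 5): e=[4,4,8] → █
    (3,2)@(7, 5): e=[0,8,8] → ·  [on edge]
    (1,3)@(3, 7): e=[4,-12,24] → ·
    (2,3)@(5, 7): e=[0,-8,24] → ·  [on edge]
    (4,3)@(9, 7): e=[-8,0,24] → ·  [on edge]
    (1,4)@(3, 9): e=[0,-24,40] → ·  [on edge]
    (7,4)@(15, 9): e=[-24,0,40] → ·  [on edge]
    (0,5)@(1, 11): e=[0,-40,56] → ·  [on edge]
  covered (2 px):
    · · · · · · · · ·
    · · · · · · · · ·
    · █ █ · · · · · ·
    · · · · · · · · ·
    · · · · · · · · ·
    · · · · · · · · ·
    · · · · · · · · ·
    · · · · · · · · ·
    · · · · · · · · ·
    · · · · · · · · ·
T1:
  2·area = 64  (B↔C swapped to make it positive)
  edge (2, 8)→(4, 0): d=(2,-8) top-left  bias=+0
  edge (4, 0)→(10, 8): d=(6,8) right/bottom  bias=-1
  edge (10, 8)→(2, 8): d=(-8,0) right/bottom  bias=-1
    (2,1)@(5, 3): e=[14,10,40] → █
    (3,1)@(7, 3): e=[30,-6,40] → ·
    (1,2)@(3, 5): e=[2,38,24] → █
    (3,2)@(7, 5): e=[34,6,24] → █
    (4,2)@(9, 5): e=[50,-10,24] → ·
    (1,3)@(3, 7): e=[6,50,8] → █
    (4,3)@(9, 7): e=[54,2,8] → █
    (5,3)@(11, 7): e=[70,-14,8] → ·
    (1,4)@(3, 9): e=[10,62,-8] → ·
    (2,4)@(5, 9): e=[26,46,-8] → ·
    (3,4)@(7, 9): e=[42,30,-8] → ·
    (4,4)@(9, 9): e=[58,14,-8] → ·
  covered (8 px):
    · · · · · · · · ·
    · · █ · · · · · ·
    · █ █ █ · · · · ·
    · █ █ █ █ · · · ·
    · · · · · · · · ·
    · · · · · · · · ·
    · · · · · · · · ·
    · · · · · · · · ·
    · · · · · · · · ·
    · · · · · · · · ·
T2:
  2·area = 54  (B↔C swapped to make it positive)
  edge (0, 17)→(0, 8): d=(0,-9) top-left  bias=+0
  edge (0, 8)→(6, 14): d=(6,6) right/bottom  bias=-1
  edge (6, 14)→(0, 17): d=(-6,3) right/bottom  bias=-1
    (0,4)@(1, 9): e=[9,0,45] → ·  [on edge]
    (0,5)@(1, 11): e=[9,12,33] → █
    (1,5)@(3, 11): e=[27,0,27] → ·  [on edge]
    (0,6)@(1, 13): e=[9,24,21] → █
    (1,6)@(3, 13): e=[27,12,15] → █
    (2,6)@(5, 13): e=[45,0,9] → ·  [on edge]
    (0,7)@(1, 15): e=[9,36,9] → █
    (2,7)@(5, 15): e=[45,12,-3] → ·
    (3,7)@(7, 15): e=[63,0,-9] → ·  [on edge]
    (0,8)@(1, 17): e=[9,48,-3] → ·
    (1,8)@(3, 17): e=[27,36,-9] → ·
    (4,8)@(9, 17): e=[81,0,-27] → ·  [on edge]
    (5,9)@(11, 19): e=[99,0,-45] → ·  [on edge]
  covered (5 px):
    · · · · · · · · ·
    · · · · · · · · ·
    · · · · · · · · ·
    · · · · · · · · ·
    · · · · · · · · ·
    █ · · · · · · · ·
    █ █ · · · · · · ·
    █ █ · · · · · · ·
    · · · · · · · · ·
    · · · · · · · · ·
T3:
  2·area = 64  (B↔C swapped to make it positive)
  edge (8, 2)→(18, 20): d=(10,18) right/bottom  bias=-1
  edge (18, 20)→(10, 12): d=(-8,-8) top-left  bias=+0
  edge (10, 12)→(8, 2): d=(-2,-10) top-left  bias=+0
    (0,1)@(1, 3): e=[136,0,-72] → ·  [on edge]
    (1,2)@(3, 5): e=[120,0,-56] → ·  [on edge]
    (4,2)@(9, 5): e=[12,48,4] → █
    (5,2)@(11, 5): e=[-24,64,24] → ·
    (2,3)@(5, 7): e=[104,0,-40] → ·  [on edge]
    (4,3)@(9, 7): e=[32,32,0] → █  [on edge]
    (5,3)@(11, 7): e=[-4,48,20] → ·
    (3,4)@(7, 9): e=[88,0,-24] → ·  [on edge]
    (4,4)@(9, 9): e=[52,16,-4] → ·
    (5,4)@(11, 9): e=[16,32,16] → █
    (6,4)@(13, 9): e=[-20,48,36] → ·
    (4,5)@(9, 11): e=[72,0,-8] → ·  [on edge]
    (6,5)@(13, 11): e=[0,32,32] → ·  [on edge]
    (5,6)@(11, 13): e=[56,0,8] → █  [on edge]
    (6,7)@(13, 15): e=[40,0,24] → █  [on edge]
    (5,8)@(11, 17): e=[96,-32,0] → ·  [on edge]
    (7,8)@(15, 17): e=[24,0,40] → █  [on edge]
    (8,9)@(17, 19): e=[8,0,56] → █  [on edge]
  covered (10 px):
    · · · · · · · · ·
    · · · · · · · · ·
    · · · · █ · · · ·
    · · · · █ · · · ·
    · · · · · █ · · ·
    · · · · · █ · · ·
    · · · · · █ █ · ·
    · · · · · · █ █ ·
    · · · · · · · █ ·
    · · · · · · · · █

Z-buffer (winner per pixel, '.' = empty):
  . . . . . . . . .
  . . 1 . . . . . .
  . 1 1 1 3 . . . .
  . 1 1 1 3 . . . .
  . . . . . 3 . . .
  2 . . . . 3 . . .
  2 2 . . . 3 3 . .
  2 2 . . . . 3 3 .
  . . . . . . . 3 .
  . . . . . . . . 3

Answer: 3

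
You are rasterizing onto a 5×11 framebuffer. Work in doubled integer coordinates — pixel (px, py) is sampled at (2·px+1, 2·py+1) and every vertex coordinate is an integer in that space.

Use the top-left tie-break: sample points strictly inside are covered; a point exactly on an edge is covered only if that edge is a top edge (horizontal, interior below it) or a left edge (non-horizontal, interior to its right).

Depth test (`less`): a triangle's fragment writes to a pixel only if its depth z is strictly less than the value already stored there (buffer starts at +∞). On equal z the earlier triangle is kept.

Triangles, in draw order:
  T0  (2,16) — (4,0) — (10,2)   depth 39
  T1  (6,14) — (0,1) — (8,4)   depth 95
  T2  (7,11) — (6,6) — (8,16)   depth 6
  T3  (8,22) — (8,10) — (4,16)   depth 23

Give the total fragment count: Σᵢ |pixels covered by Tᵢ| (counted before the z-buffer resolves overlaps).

T0:
  2·area = 100
  edge (2, 16)→(4, 0): d=(2,-16) top-left  bias=+0
  edge (4, 0)→(10, 2): d=(6,2) right/bottom  bias=-1
  edge (10, 2)→(2, 16): d=(-8,14) right/bottom  bias=-1
    (2,0)@(5, 1): e=[18,4,78] → #
    (3,0)@(7, 1): e=[50,0,50] → ·  [on edge]
    (2,1)@(5, 3): e=[22,16,62] → #
    (3,1)@(7, 3): e=[54,12,34] → #
    (4,1)@(9, 3): e=[86,8,6] → #
    (2,2)@(5, 5): e=[26,28,46] → #
    (4,2)@(9, 5): e=[90,20,-10] → ·
    (2,3)@(5, 7): e=[30,40,30] → #
    (4,3)@(9, 7): e=[94,32,-26] → ·
    (1,4)@(3, 9): e=[2,56,42] → #
    (3,4)@(7, 9): e=[66,48,-14] → ·
    (1,5)@(3, 11): e=[6,68,26] → #
  covered (12 px):
    · · # · ·
    · · # # #
    · · # # ·
    · · # # ·
    · # # · ·
    · # · · ·
    · # · · ·
    · · · · ·
    · · · · ·
    · · · · ·
    · · · · ·
T1:
  2·area = 86
  edge (6, 14)→(0, 1): d=(-6,-13) top-left  bias=+0
  edge (0, 1)→(8, 4): d=(8,3) right/bottom  bias=-1
  edge (8, 4)→(6, 14): d=(-2,10) right/bottom  bias=-1
    (0,1)@(1, 3): e=[1,13,72] → #
    (1,1)@(3, 3): e=[27,7,52] → #
    (2,1)@(5, 3): e=[53,1,32] → #
    (3,1)@(7, 3): e=[79,-5,12] → ·
    (0,2)@(1, 5): e=[-11,29,68] → ·
    (1,2)@(3, 5): e=[15,23,48] → #
    (3,2)@(7, 5): e=[67,11,8] → #
    (4,2)@(9, 5): e=[93,5,-12] → ·
    (1,3)@(3, 7): e=[3,39,44] → #
    (4,3)@(9, 7): e=[81,21,-16] → ·
    (1,4)@(3, 9): e=[-9,55,40] → ·
    (2,4)@(5, 9): e=[17,49,20] → #
    (3,4)@(7, 9): e=[43,43,0] → ·  [on edge]
    (2,9)@(5, 19): e=[-43,129,0] → ·  [on edge]
  covered (11 px):
    · · · · ·
    # # # · ·
    · # # # ·
    · # # # ·
    · · # · ·
    · · # · ·
    · · · · ·
    · · · · ·
    · · · · ·
    · · · · ·
    · · · · ·
T2:
  degenerate (2·area = 0) — covers nothing
T3:
  2·area = 48  (B↔C swapped to make it positive)
  edge (8, 22)→(4, 16): d=(-4,-6) top-left  bias=+0
  edge (4, 16)→(8, 10): d=(4,-6) top-left  bias=+0
  edge (8, 10)→(8, 22): d=(0,12) right/bottom  bias=-1
    (3,6)@(7, 13): e=[30,6,12] → #
    (4,6)@(9, 13): e=[42,18,-12] → ·
    (2,7)@(5, 15): e=[10,2,36] → #
    (4,7)@(9, 15): e=[34,26,-12] → ·
    (2,8)@(5, 17): e=[2,10,36] → #
    (4,8)@(9, 17): e=[26,34,-12] → ·
    (2,9)@(5, 19): e=[-6,18,36] → ·
    (3,9)@(7, 19): e=[6,30,12] → #
    (4,9)@(9, 19): e=[18,42,-12] → ·
    (3,10)@(7, 21): e=[-2,38,12] → ·
  covered (6 px):
    · · · · ·
    · · · · ·
    · · · · ·
    · · · · ·
    · · · · ·
    · · · · ·
    · · · # ·
    · · # # ·
    · · # # ·
    · · · # ·
    · · · · ·

Result: 29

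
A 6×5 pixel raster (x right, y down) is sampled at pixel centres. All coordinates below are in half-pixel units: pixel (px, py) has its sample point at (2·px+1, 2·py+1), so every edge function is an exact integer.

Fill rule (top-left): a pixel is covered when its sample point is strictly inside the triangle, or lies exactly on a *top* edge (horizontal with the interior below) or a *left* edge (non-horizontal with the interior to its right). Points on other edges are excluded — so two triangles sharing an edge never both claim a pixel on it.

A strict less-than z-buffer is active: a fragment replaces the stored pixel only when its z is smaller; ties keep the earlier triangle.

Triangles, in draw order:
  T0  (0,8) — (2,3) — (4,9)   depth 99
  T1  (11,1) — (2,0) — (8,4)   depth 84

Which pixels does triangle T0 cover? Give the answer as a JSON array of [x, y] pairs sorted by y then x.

T0:
  2·area = 22
  edge (0, 8)→(2, 3): d=(2,-5) top-left  bias=+0
  edge (2, 3)→(4, 9): d=(2,6) right/bottom  bias=-1
  edge (4, 9)→(0, 8): d=(-4,-1) top-left  bias=+0
    (0,3)@(1, 7): e=[3,14,5] → #
    (1,3)@(3, 7): e=[13,2,7] → #
    (2,3)@(5, 7): e=[23,-10,9] → ·
    (0,4)@(1, 9): e=[7,18,-3] → ·
    (1,4)@(3, 9): e=[17,6,-1] → ·
  covered (2 px):
    · · · · · ·
    · · · · · ·
    · · · · · ·
    # # · · · ·
    · · · · · ·
T1:
  2·area = 30  (B↔C swapped to make it positive)
  edge (11, 1)→(8, 4): d=(-3,3) right/bottom  bias=-1
  edge (8, 4)→(2, 0): d=(-6,-4) top-left  bias=+0
  edge (2, 0)→(11, 1): d=(9,1) right/bottom  bias=-1
    (2,0)@(5, 1): e=[18,6,6] → #
    (3,0)@(7, 1): e=[12,14,4] → #
    (4,0)@(9, 1): e=[6,22,2] → #
    (5,0)@(11, 1): e=[0,30,0] → ·  [on edge]
    (2,1)@(5, 3): e=[12,-6,24] → ·
    (3,1)@(7, 3): e=[6,2,22] → #
    (4,1)@(9, 3): e=[0,10,20] → ·  [on edge]
    (3,2)@(7, 5): e=[0,-10,40] → ·  [on edge]
    (2,3)@(5, 7): e=[0,-30,60] → ·  [on edge]
    (1,4)@(3, 9): e=[0,-50,80] → ·  [on edge]
  covered (4 px):
    · · # # # ·
    · · · # · ·
    · · · · · ·
    · · · · · ·
    · · · · · ·

Answer: [[0,3],[1,3]]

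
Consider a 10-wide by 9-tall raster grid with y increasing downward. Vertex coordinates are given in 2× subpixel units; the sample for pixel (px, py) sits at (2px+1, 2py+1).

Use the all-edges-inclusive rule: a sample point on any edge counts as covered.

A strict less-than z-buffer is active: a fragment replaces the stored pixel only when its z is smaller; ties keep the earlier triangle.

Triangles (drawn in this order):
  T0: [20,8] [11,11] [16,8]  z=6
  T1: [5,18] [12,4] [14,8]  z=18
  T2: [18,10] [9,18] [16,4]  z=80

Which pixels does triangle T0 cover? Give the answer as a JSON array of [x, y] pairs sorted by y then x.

T0:
  2·area = 12
  edge (20, 8)→(11, 11): d=(-9,3) inclusive
  edge (11, 11)→(16, 8): d=(5,-3) inclusive
  edge (16, 8)→(20, 8): d=(4,0) inclusive
    (7,4)@(15, 9): e=[6,2,4] → █
    (8,4)@(17, 9): e=[0,8,4] → █  [on edge]
    (9,4)@(19, 9): e=[-6,14,4] → ·
    (5,5)@(11, 11): e=[0,0,12] → █  [on edge]
    (6,5)@(13, 11): e=[-6,6,12] → ·
    (7,5)@(15, 11): e=[-12,12,12] → ·
    (8,5)@(17, 11): e=[-18,18,12] → ·
    (2,6)@(5, 13): e=[0,-8,20] → ·  [on edge]
    (5,6)@(11, 13): e=[-18,10,20] → ·
    (0,8)@(1, 17): e=[-24,0,36] → ·  [on edge]
  covered (3 px):
    · · · · · · · · · ·
    · · · · · · · · · ·
    · · · · · · · · · ·
    · · · · · · · · · ·
    · · · · · · · █ █ ·
    · · · · · █ · · · ·
    · · · · · · · · · ·
    · · · · · · · · · ·
    · · · · · · · · · ·
T1:
  2·area = 56
  edge (5, 18)→(12, 4): d=(7,-14) inclusive
  edge (12, 4)→(14, 8): d=(2,4) inclusive
  edge (14, 8)→(5, 18): d=(-9,10) inclusive
    (5,3)@(11, 7): e=[7,10,39] → █
    (6,3)@(13, 7): e=[35,2,19] → █
    (7,3)@(15, 7): e=[63,-6,-1] → ·
    (5,4)@(11, 9): e=[21,14,21] → █
    (7,4)@(15, 9): e=[77,-2,-19] → ·
    (4,5)@(9, 11): e=[7,26,23] → █
    (6,5)@(13, 11): e=[63,10,-17] → ·
    (4,6)@(9, 13): e=[21,30,5] → █
    (5,6)@(11, 13): e=[49,22,-15] → ·
    (3,7)@(7, 15): e=[7,42,7] → █
    (4,7)@(9, 15): e=[35,34,-13] → ·
    (3,8)@(7, 17): e=[21,46,-11] → ·
  covered (8 px):
    · · · · · · · · · ·
    · · · · · · · · · ·
    · · · · · · · · · ·
    · · · · · █ █ · · ·
    · · · · · █ █ · · ·
    · · · · █ █ · · · ·
    · · · · █ · · · · ·
    · · · █ · · · · · ·
    · · · · · · · · · ·
T2:
  2·area = 70
  edge (18, 10)→(9, 18): d=(-9,8) inclusive
  edge (9, 18)→(16, 4): d=(7,-14) inclusive
  edge (16, 4)→(18, 10): d=(2,6) inclusive
    (7,0)@(15, 1): e=[105,-35,0] → ·  [on edge]
    (7,3)@(15, 7): e=[51,7,12] → █
    (8,3)@(17, 7): e=[35,35,0] → █  [on edge]
    (9,3)@(19, 7): e=[19,63,-12] → ·
    (7,4)@(15, 9): e=[33,21,16] → █
    (9,4)@(19, 9): e=[1,77,-8] → ·
    (6,5)@(13, 11): e=[31,7,32] → █
    (8,5)@(17, 11): e=[-1,63,8] → ·
    (6,6)@(13, 13): e=[13,21,36] → █
    (7,6)@(15, 13): e=[-3,49,24] → ·
    (9,6)@(19, 13): e=[-35,105,0] → ·  [on edge]
    (5,7)@(11, 15): e=[11,7,52] → █
  covered (8 px):
    · · · · · · · · · ·
    · · · · · · · · · ·
    · · · · · · · · · ·
    · · · · · · · █ █ ·
    · · · · · · · █ █ ·
    · · · · · · █ █ · ·
    · · · · · · █ · · ·
    · · · · · █ · · · ·
    · · · · · · · · · ·

Final: [[7,4],[8,4],[5,5]]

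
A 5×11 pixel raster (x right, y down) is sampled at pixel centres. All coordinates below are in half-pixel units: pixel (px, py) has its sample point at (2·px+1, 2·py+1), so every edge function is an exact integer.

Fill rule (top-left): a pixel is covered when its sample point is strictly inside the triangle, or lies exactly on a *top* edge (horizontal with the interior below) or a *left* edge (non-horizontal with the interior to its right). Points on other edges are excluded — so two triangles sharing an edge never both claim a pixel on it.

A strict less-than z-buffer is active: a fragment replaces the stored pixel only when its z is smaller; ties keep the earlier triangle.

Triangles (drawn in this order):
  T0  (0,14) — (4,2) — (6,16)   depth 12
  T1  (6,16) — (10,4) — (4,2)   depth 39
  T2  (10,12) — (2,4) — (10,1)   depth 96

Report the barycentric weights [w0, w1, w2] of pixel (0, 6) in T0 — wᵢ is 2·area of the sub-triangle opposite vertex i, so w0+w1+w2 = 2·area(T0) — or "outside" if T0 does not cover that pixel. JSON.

T0:
  2·area = 80
  edge (0, 14)→(4, 2): d=(4,-12) top-left  bias=+0
  edge (4, 2)→(6, 16): d=(2,14) right/bottom  bias=-1
  edge (6, 16)→(0, 14): d=(-6,-2) top-left  bias=+0
    (1,2)@(3, 5): e=[0,20,60] → █  [on edge]
    (2,2)@(5, 5): e=[24,-8,64] → ·
    (1,3)@(3, 7): e=[8,24,48] → █
    (2,3)@(5, 7): e=[32,-4,52] → ·
    (1,4)@(3, 9): e=[16,28,36] → █
    (2,4)@(5, 9): e=[40,0,40] → ·  [on edge]
    (0,5)@(1, 11): e=[0,60,20] → █  [on edge]
    (2,5)@(5, 11): e=[48,4,28] → █
    (3,5)@(7, 11): e=[72,-24,32] → ·
    (0,6)@(1, 13): e=[8,64,8] → █
    (3,6)@(7, 13): e=[80,-20,20] → ·
    (0,7)@(1, 15): e=[16,68,-4] → ·
    (1,7)@(3, 15): e=[40,40,0] → █  [on edge]
    (4,8)@(9, 17): e=[120,-40,0] → ·  [on edge]
  covered (11 px):
    · · · · ·
    · · · · ·
    · █ · · ·
    · █ · · ·
    · █ · · ·
    █ █ █ · ·
    █ █ █ · ·
    · █ █ · ·
    · · · · ·
    · · · · ·
    · · · · ·
T1:
  2·area = 80  (B↔C swapped to make it positive)
  edge (6, 16)→(4, 2): d=(-2,-14) top-left  bias=+0
  edge (4, 2)→(10, 4): d=(6,2) right/bottom  bias=-1
  edge (10, 4)→(6, 16): d=(-4,12) right/bottom  bias=-1
    (0,0)@(1, 1): e=[-40,0,120] → ·  [on edge]
    (2,1)@(5, 3): e=[12,4,64] → █
    (3,1)@(7, 3): e=[40,0,40] → ·  [on edge]
    (2,2)@(5, 5): e=[8,16,56] → █
    (3,2)@(7, 5): e=[36,12,32] → █
    (4,2)@(9, 5): e=[64,8,8] → █
    (2,3)@(5, 7): e=[4,28,48] → █
    (4,3)@(9, 7): e=[60,20,0] → ·  [on edge]
    (2,4)@(5, 9): e=[0,40,40] → █  [on edge]
    (4,4)@(9, 9): e=[56,32,-8] → ·
    (2,5)@(5, 11): e=[-4,52,32] → ·
    (3,5)@(7, 11): e=[24,48,8] → █
    (3,6)@(7, 13): e=[20,60,0] → ·  [on edge]
    (2,9)@(5, 19): e=[-20,100,0] → ·  [on edge]
  covered (9 px):
    · · · · ·
    · · █ · ·
    · · █ █ █
    · · █ █ ·
    · · █ █ ·
    · · · █ ·
    · · · · ·
    · · · · ·
    · · · · ·
    · · · · ·
    · · · · ·
T2:
  2·area = 88
  edge (10, 12)→(2, 4): d=(-8,-8) top-left  bias=+0
  edge (2, 4)→(10, 1): d=(8,-3) top-left  bias=+0
  edge (10, 1)→(10, 12): d=(0,11) right/bottom  bias=-1
    (0,1)@(1, 3): e=[0,-11,99] → ·  [on edge]
    (2,1)@(5, 3): e=[32,1,55] → █
    (3,1)@(7, 3): e=[48,7,33] → █
    (4,1)@(9, 3): e=[64,13,11] → █
    (1,2)@(3, 5): e=[0,11,77] → █  [on edge]
    (1,3)@(3, 7): e=[-16,27,77] → ·
    (2,3)@(5, 7): e=[0,33,55] → █  [on edge]
    (2,4)@(5, 9): e=[-16,49,55] → ·
    (3,4)@(7, 9): e=[0,55,33] → █  [on edge]
    (3,5)@(7, 11): e=[-16,71,33] → ·
    (4,5)@(9, 11): e=[0,77,11] → █  [on edge]
    (4,6)@(9, 13): e=[-16,93,11] → ·
  covered (13 px):
    · · · · ·
    · · █ █ █
    · █ █ █ █
    · · █ █ █
    · · · █ █
    · · · · █
    · · · · ·
    · · · · ·
    · · · · ·
    · · · · ·
    · · · · ·

Final: [64,8,8]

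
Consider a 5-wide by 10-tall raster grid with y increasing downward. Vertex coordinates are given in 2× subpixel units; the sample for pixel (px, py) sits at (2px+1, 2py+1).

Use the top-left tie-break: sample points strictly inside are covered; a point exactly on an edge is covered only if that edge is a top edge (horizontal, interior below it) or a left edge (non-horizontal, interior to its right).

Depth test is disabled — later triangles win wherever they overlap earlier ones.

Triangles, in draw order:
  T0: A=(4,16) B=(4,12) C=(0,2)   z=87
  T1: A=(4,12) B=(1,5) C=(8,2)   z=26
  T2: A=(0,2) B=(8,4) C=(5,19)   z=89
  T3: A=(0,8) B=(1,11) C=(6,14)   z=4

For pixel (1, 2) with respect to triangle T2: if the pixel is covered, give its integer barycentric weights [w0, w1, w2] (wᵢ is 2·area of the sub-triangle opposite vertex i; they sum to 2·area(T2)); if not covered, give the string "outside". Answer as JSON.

T0:
  2·area = 16  (B↔C swapped to make it positive)
  edge (4, 16)→(0, 2): d=(-4,-14) top-left  bias=+0
  edge (0, 2)→(4, 12): d=(4,10) right/bottom  bias=-1
  edge (4, 12)→(4, 16): d=(0,4) right/bottom  bias=-1
    (0,2)@(1, 5): e=[2,2,12] → █
    (1,2)@(3, 5): e=[30,-18,4] → ·
    (0,3)@(1, 7): e=[-6,10,12] → ·
    (1,5)@(3, 11): e=[6,6,4] → █
    (2,5)@(5, 11): e=[34,-14,-4] → ·
    (1,6)@(3, 13): e=[-2,14,4] → ·
  covered (2 px):
    · · · · ·
    · · · · ·
    █ · · · ·
    · · · · ·
    · · · · ·
    · █ · · ·
    · · · · ·
    · · · · ·
    · · · · ·
    · · · · ·
T1:
  2·area = 58
  edge (4, 12)→(1, 5): d=(-3,-7) top-left  bias=+0
  edge (1, 5)→(8, 2): d=(7,-3) top-left  bias=+0
  edge (8, 2)→(4, 12): d=(-4,10) right/bottom  bias=-1
    (3,1)@(7, 3): e=[48,4,6] → █
    (4,1)@(9, 3): e=[62,10,-14] → ·
    (0,2)@(1, 5): e=[0,0,58] → █  [on edge]
    (1,2)@(3, 5): e=[14,6,38] → █
    (2,2)@(5, 5): e=[28,12,18] → █
    (3,2)@(7, 5): e=[42,18,-2] → ·
    (0,3)@(1, 7): e=[-6,14,50] → ·
    (1,3)@(3, 7): e=[8,20,30] → █
    (3,3)@(7, 7): e=[36,32,-10] → ·
    (1,4)@(3, 9): e=[2,34,22] → █
    (3,4)@(7, 9): e=[30,46,-18] → ·
    (1,5)@(3, 11): e=[-4,48,14] → ·
    (3,9)@(7, 19): e=[0,116,-58] → ·  [on edge]
  covered (8 px):
    · · · · ·
    · · · █ ·
    █ █ █ · ·
    · █ █ · ·
    · █ █ · ·
    · · · · ·
    · · · · ·
    · · · · ·
    · · · · ·
    · · · · ·
T2:
  2·area = 126
  edge (0, 2)→(8, 4): d=(8,2) right/bottom  bias=-1
  edge (8, 4)→(5, 19): d=(-3,15) right/bottom  bias=-1
  edge (5, 19)→(0, 2): d=(-5,-17) top-left  bias=+0
    (0,1)@(1, 3): e=[6,108,12] → █
    (1,1)@(3, 3): e=[2,78,46] → █
    (2,1)@(5, 3): e=[-2,48,80] → ·
    (0,2)@(1, 5): e=[22,102,2] → █
    (2,2)@(5, 5): e=[14,42,70] → █
    (3,2)@(7, 5): e=[10,12,104] → █
    (4,2)@(9, 5): e=[6,-18,138] → ·
    (0,3)@(1, 7): e=[38,96,-8] → ·
    (1,3)@(3, 7): e=[34,66,26] → █
    (4,3)@(9, 7): e=[22,-24,128] → ·
    (1,4)@(3, 9): e=[50,60,16] → █
    (3,4)@(7, 9): e=[42,0,84] → ·  [on edge]
    (2,9)@(5, 19): e=[126,0,0] → ·  [on edge]
  covered (16 px):
    · · · · ·
    █ █ · · ·
    █ █ █ █ ·
    · █ █ █ ·
    · █ █ · ·
    · █ █ · ·
    · · █ · ·
    · · █ · ·
    · · █ · ·
    · · · · ·
T3:
  2·area = 12  (B↔C swapped to make it positive)
  edge (0, 8)→(6, 14): d=(6,6) right/bottom  bias=-1
  edge (6, 14)→(1, 11): d=(-5,-3) top-left  bias=+0
  edge (1, 11)→(0, 8): d=(-1,-3) top-left  bias=+0
    (0,4)@(1, 9): e=[0,10,2] → ·  [on edge]
    (0,5)@(1, 11): e=[12,0,0] → █  [on edge]
    (1,5)@(3, 11): e=[0,6,6] → ·  [on edge]
    (0,6)@(1, 13): e=[24,-10,-2] → ·
    (2,6)@(5, 13): e=[0,2,10] → ·  [on edge]
    (3,7)@(7, 15): e=[0,-2,14] → ·  [on edge]
    (1,8)@(3, 17): e=[36,-24,0] → ·  [on edge]
    (4,8)@(9, 17): e=[0,-6,18] → ·  [on edge]
  covered (1 px):
    · · · · ·
    · · · · ·
    · · · · ·
    · · · · ·
    · · · · ·
    █ · · · ·
    · · · · ·
    · · · · ·
    · · · · ·
    · · · · ·

Result: [72,36,18]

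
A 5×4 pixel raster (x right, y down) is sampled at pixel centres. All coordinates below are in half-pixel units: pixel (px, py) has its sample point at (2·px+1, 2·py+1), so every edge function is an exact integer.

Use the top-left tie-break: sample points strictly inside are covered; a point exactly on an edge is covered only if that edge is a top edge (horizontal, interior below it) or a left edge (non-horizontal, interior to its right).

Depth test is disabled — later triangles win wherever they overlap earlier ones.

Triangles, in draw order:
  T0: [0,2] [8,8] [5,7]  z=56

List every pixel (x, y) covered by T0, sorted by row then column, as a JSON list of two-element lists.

T0:
  2·area = 10
  edge (0, 2)→(8, 8): d=(8,6) right/bottom  bias=-1
  edge (8, 8)→(5, 7): d=(-3,-1) top-left  bias=+0
  edge (5, 7)→(0, 2): d=(-5,-5) top-left  bias=+0
    (0,1)@(1, 3): e=[2,8,0] → █  [on edge]
    (1,1)@(3, 3): e=[-10,10,10] → ·
    (0,2)@(1, 5): e=[18,2,-10] → ·
    (1,2)@(3, 5): e=[6,4,0] → █  [on edge]
    (2,2)@(5, 5): e=[-6,6,10] → ·
    (1,3)@(3, 7): e=[22,-2,-10] → ·
    (2,3)@(5, 7): e=[10,0,0] → █  [on edge]
    (3,3)@(7, 7): e=[-2,2,10] → ·
  covered (3 px):
    · · · · ·
    █ · · · ·
    · █ · · ·
    · · █ · ·

Answer: [[0,1],[1,2],[2,3]]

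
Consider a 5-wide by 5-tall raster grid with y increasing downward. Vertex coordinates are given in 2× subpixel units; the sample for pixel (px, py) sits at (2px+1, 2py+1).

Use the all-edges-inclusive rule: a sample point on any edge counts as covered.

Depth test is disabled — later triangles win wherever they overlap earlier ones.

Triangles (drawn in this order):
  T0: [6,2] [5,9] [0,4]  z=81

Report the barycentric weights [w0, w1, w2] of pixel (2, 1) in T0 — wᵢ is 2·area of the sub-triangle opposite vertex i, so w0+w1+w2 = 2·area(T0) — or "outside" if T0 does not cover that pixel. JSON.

T0:
  2·area = 40
  edge (6, 2)→(5, 9): d=(-1,7) inclusive
  edge (5, 9)→(0, 4): d=(-5,-5) inclusive
  edge (0, 4)→(6, 2): d=(6,-2) inclusive
    (4,0)@(9, 1): e=[-20,60,0] → ·  [on edge]
    (1,1)@(3, 3): e=[20,20,0] → █  [on edge]
    (2,1)@(5, 3): e=[6,30,4] → █
    (3,1)@(7, 3): e=[-8,40,8] → ·
    (0,2)@(1, 5): e=[32,0,8] → █  [on edge]
    (3,2)@(7, 5): e=[-10,30,20] → ·
    (0,3)@(1, 7): e=[30,-10,20] → ·
    (1,3)@(3, 7): e=[16,0,24] → █  [on edge]
    (3,3)@(7, 7): e=[-12,20,32] → ·
    (1,4)@(3, 9): e=[14,-10,36] → ·
    (2,4)@(5, 9): e=[0,0,40] → █  [on edge]
    (3,4)@(7, 9): e=[-14,10,44] → ·
  covered (8 px):
    · · · · ·
    · █ █ · ·
    █ █ █ · ·
    · █ █ · ·
    · · █ · ·

Result: [30,4,6]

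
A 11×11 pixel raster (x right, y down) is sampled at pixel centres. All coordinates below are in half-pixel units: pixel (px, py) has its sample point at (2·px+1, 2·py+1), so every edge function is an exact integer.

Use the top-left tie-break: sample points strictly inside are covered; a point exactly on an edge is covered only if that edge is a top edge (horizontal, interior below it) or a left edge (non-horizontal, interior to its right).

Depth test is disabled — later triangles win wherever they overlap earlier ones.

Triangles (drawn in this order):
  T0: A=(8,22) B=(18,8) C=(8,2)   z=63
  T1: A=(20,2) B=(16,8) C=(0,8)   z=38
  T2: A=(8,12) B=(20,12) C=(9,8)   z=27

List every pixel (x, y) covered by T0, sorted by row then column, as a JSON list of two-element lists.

T0:
  2·area = 200  (B↔C swapped to make it positive)
  edge (8, 22)→(8, 2): d=(0,-20) top-left  bias=+0
  edge (8, 2)→(18, 8): d=(10,6) right/bottom  bias=-1
  edge (18, 8)→(8, 22): d=(-10,14) right/bottom  bias=-1
    (4,1)@(9, 3): e=[20,4,176] → █
    (5,1)@(11, 3): e=[60,-8,148] → ·
    (4,2)@(9, 5): e=[20,24,156] → █
    (5,2)@(11, 5): e=[60,12,128] → █
    (6,2)@(13, 5): e=[100,0,100] → ·  [on edge]
    (4,3)@(9, 7): e=[20,44,136] → █
    (6,3)@(13, 7): e=[100,20,80] → █
    (7,3)@(15, 7): e=[140,8,52] → █
    (8,3)@(17, 7): e=[180,-4,24] → ·
    (4,4)@(9, 9): e=[20,64,116] → █
    (8,4)@(17, 9): e=[180,16,4] → █
    (9,4)@(19, 9): e=[220,4,-24] → ·
    (6,7)@(13, 15): e=[100,100,0] → ·  [on edge]
  covered (24 px):
    · · · · · · · · · · ·
    · · · · █ · · · · · ·
    · · · · █ █ · · · · ·
    · · · · █ █ █ █ · · ·
    · · · · █ █ █ █ █ · ·
    · · · · █ █ █ █ · · ·
    · · · · █ █ █ · · · ·
    · · · · █ █ · · · · ·
    · · · · █ █ · · · · ·
    · · · · █ · · · · · ·
    · · · · · · · · · · ·
T1:
  2·area = 96
  edge (20, 2)→(16, 8): d=(-4,6) right/bottom  bias=-1
  edge (16, 8)→(0, 8): d=(-16,0) right/bottom  bias=-1
  edge (0, 8)→(20, 2): d=(20,-6) top-left  bias=+0
    (8,1)@(17, 3): e=[14,80,2] → █
    (9,1)@(19, 3): e=[2,80,14] → █
    (10,1)@(21, 3): e=[-10,80,26] → ·
    (5,2)@(11, 5): e=[42,48,6] → █
    (6,2)@(13, 5): e=[30,48,18] → █
    (7,2)@(15, 5): e=[18,48,30] → █
    (9,2)@(19, 5): e=[-6,48,54] → ·
    (2,3)@(5, 7): e=[70,16,10] → █
    (3,3)@(7, 7): e=[58,16,22] → █
    (4,3)@(9, 7): e=[46,16,34] → █
    (8,3)@(17, 7): e=[-2,16,82] → ·
    (2,4)@(5, 9): e=[62,-16,50] → ·
  covered (12 px):
    · · · · · · · · · · ·
    · · · · · · · · █ █ ·
    · · · · · █ █ █ █ · ·
    · · █ █ █ █ █ █ · · ·
    · · · · · · · · · · ·
    · · · · · · · · · · ·
    · · · · · · · · · · ·
    · · · · · · · · · · ·
    · · · · · · · · · · ·
    · · · · · · · · · · ·
    · · · · · · · · · · ·
T2:
  2·area = 48  (B↔C swapped to make it positive)
  edge (8, 12)→(9, 8): d=(1,-4) top-left  bias=+0
  edge (9, 8)→(20, 12): d=(11,4) right/bottom  bias=-1
  edge (20, 12)→(8, 12): d=(-12,0) right/bottom  bias=-1
    (4,4)@(9, 9): e=[1,11,36] → █
    (5,4)@(11, 9): e=[9,3,36] → █
    (6,4)@(13, 9): e=[17,-5,36] → ·
    (4,5)@(9, 11): e=[3,33,12] → █
    (6,5)@(13, 11): e=[19,17,12] → █
    (7,5)@(15, 11): e=[27,9,12] → █
    (8,5)@(17, 11): e=[35,1,12] → █
    (9,5)@(19, 11): e=[43,-7,12] → ·
    (4,6)@(9, 13): e=[5,55,-12] → ·
    (5,6)@(11, 13): e=[13,47,-12] → ·
    (6,6)@(13, 13): e=[21,39,-12] → ·
    (7,6)@(15, 13): e=[29,31,-12] → ·
  covered (7 px):
    · · · · · · · · · · ·
    · · · · · · · · · · ·
    · · · · · · · · · · ·
    · · · · · · · · · · ·
    · · · · █ █ · · · · ·
    · · · · █ █ █ █ █ · ·
    · · · · · · · · · · ·
    · · · · · · · · · · ·
    · · · · · · · · · · ·
    · · · · · · · · · · ·
    · · · · · · · · · · ·

Result: [[4,1],[4,2],[5,2],[4,3],[5,3],[6,3],[7,3],[4,4],[5,4],[6,4],[7,4],[8,4],[4,5],[5,5],[6,5],[7,5],[4,6],[5,6],[6,6],[4,7],[5,7],[4,8],[5,8],[4,9]]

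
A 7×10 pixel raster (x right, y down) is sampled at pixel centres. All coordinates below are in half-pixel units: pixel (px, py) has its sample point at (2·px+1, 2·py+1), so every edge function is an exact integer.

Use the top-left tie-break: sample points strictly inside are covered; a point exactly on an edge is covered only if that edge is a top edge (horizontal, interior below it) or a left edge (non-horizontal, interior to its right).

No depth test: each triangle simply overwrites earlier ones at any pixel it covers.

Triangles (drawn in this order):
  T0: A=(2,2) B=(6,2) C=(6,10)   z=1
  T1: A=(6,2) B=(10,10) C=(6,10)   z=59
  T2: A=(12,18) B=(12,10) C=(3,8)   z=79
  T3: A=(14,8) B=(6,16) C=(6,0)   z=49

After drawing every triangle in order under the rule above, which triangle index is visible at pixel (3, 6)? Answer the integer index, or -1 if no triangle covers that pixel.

T0:
  2·area = 32
  edge (2, 2)→(6, 2): d=(4,0) top-left  bias=+0
  edge (6, 2)→(6, 10): d=(0,8) right/bottom  bias=-1
  edge (6, 10)→(2, 2): d=(-4,-8) top-left  bias=+0
    (1,1)@(3, 3): e=[4,24,4] → #
    (2,1)@(5, 3): e=[4,8,20] → #
    (3,1)@(7, 3): e=[4,-8,36] → ·
    (1,2)@(3, 5): e=[12,24,-4] → ·
    (2,2)@(5, 5): e=[12,8,12] → #
    (3,2)@(7, 5): e=[12,-8,28] → ·
    (2,3)@(5, 7): e=[20,8,4] → #
    (3,3)@(7, 7): e=[20,-8,20] → ·
    (2,4)@(5, 9): e=[28,8,-4] → ·
  covered (4 px):
    · · · · · · ·
    · # # · · · ·
    · · # · · · ·
    · · # · · · ·
    · · · · · · ·
    · · · · · · ·
    · · · · · · ·
    · · · · · · ·
    · · · · · · ·
    · · · · · · ·
T1:
  2·area = 32
  edge (6, 2)→(10, 10): d=(4,8) right/bottom  bias=-1
  edge (10, 10)→(6, 10): d=(-4,0) right/bottom  bias=-1
  edge (6, 10)→(6, 2): d=(0,-8) top-left  bias=+0
    (3,2)@(7, 5): e=[4,20,8] → #
    (4,2)@(9, 5): e=[-12,20,24] → ·
    (3,3)@(7, 7): e=[12,12,8] → #
    (4,3)@(9, 7): e=[-4,12,24] → ·
    (3,4)@(7, 9): e=[20,4,8] → #
    (4,4)@(9, 9): e=[4,4,24] → #
    (5,4)@(11, 9): e=[-12,4,40] → ·
    (3,5)@(7, 11): e=[28,-4,8] → ·
    (4,5)@(9, 11): e=[12,-4,24] → ·
  covered (4 px):
    · · · · · · ·
    · · · · · · ·
    · · · # · · ·
    · · · # · · ·
    · · · # # · ·
    · · · · · · ·
    · · · · · · ·
    · · · · · · ·
    · · · · · · ·
    · · · · · · ·
T2:
  2·area = 72  (B↔C swapped to make it positive)
  edge (12, 18)→(3, 8): d=(-9,-10) top-left  bias=+0
  edge (3, 8)→(12, 10): d=(9,2) right/bottom  bias=-1
  edge (12, 10)→(12, 18): d=(0,8) right/bottom  bias=-1
    (2,4)@(5, 9): e=[11,5,56] → #
    (3,4)@(7, 9): e=[31,1,40] → #
    (4,4)@(9, 9): e=[51,-3,24] → ·
    (2,5)@(5, 11): e=[-7,23,56] → ·
    (3,5)@(7, 11): e=[13,19,40] → #
    (4,5)@(9, 11): e=[33,15,24] → #
    (5,5)@(11, 11): e=[53,11,8] → #
    (6,5)@(13, 11): e=[73,7,-8] → ·
    (3,6)@(7, 13): e=[-5,37,40] → ·
    (4,6)@(9, 13): e=[15,33,24] → #
    (6,6)@(13, 13): e=[55,25,-8] → ·
    (4,7)@(9, 15): e=[-3,51,24] → ·
  covered (8 px):
    · · · · · · ·
    · · · · · · ·
    · · · · · · ·
    · · · · · · ·
    · · # # · · ·
    · · · # # # ·
    · · · · # # ·
    · · · · · # ·
    · · · · · · ·
    · · · · · · ·
T3:
  2·area = 128
  edge (14, 8)→(6, 16): d=(-8,8) right/bottom  bias=-1
  edge (6, 16)→(6, 0): d=(0,-16) top-left  bias=+0
  edge (6, 0)→(14, 8): d=(8,8) right/bottom  bias=-1
    (3,0)@(7, 1): e=[112,16,0] → ·  [on edge]
    (3,1)@(7, 3): e=[96,16,16] → #
    (4,1)@(9, 3): e=[80,48,0] → ·  [on edge]
    (3,2)@(7, 5): e=[80,16,32] → #
    (4,2)@(9, 5): e=[64,48,16] → #
    (5,2)@(11, 5): e=[48,80,0] → ·  [on edge]
    (3,3)@(7, 7): e=[64,16,48] → #
    (5,3)@(11, 7): e=[32,80,16] → #
    (6,3)@(13, 7): e=[16,112,0] → ·  [on edge]
    (3,4)@(7, 9): e=[48,16,64] → #
    (6,4)@(13, 9): e=[0,112,16] → ·  [on edge]
    (3,5)@(7, 11): e=[32,16,80] → #
    (5,5)@(11, 11): e=[0,80,48] → ·  [on edge]
    (4,6)@(9, 13): e=[0,48,80] → ·  [on edge]
    (3,7)@(7, 15): e=[0,16,112] → ·  [on edge]
    (2,8)@(5, 17): e=[0,-16,144] → ·  [on edge]
    (1,9)@(3, 19): e=[0,-48,176] → ·  [on edge]
  covered (12 px):
    · · · · · · ·
    · · · # · · ·
    · · · # # · ·
    · · · # # # ·
    · · · # # # ·
    · · · # # · ·
    · · · # · · ·
    · · · · · · ·
    · · · · · · ·
    · · · · · · ·

Z-buffer (winner per pixel, '.' = empty):
  . . . . . . .
  . 0 0 3 . . .
  . . 0 3 3 . .
  . . 0 3 3 3 .
  . . 2 3 3 3 .
  . . . 3 3 2 .
  . . . 3 2 2 .
  . . . . . 2 .
  . . . . . . .
  . . . . . . .

Answer: 3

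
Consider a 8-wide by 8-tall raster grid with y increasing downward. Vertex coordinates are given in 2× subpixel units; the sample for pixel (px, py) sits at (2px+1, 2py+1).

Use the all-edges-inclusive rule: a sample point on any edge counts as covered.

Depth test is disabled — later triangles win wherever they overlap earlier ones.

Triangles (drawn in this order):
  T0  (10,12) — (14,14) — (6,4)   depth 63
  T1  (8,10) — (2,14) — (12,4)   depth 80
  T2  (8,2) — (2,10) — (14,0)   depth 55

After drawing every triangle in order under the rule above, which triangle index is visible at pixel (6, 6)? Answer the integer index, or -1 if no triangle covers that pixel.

T0:
  2·area = 24  (B↔C swapped to make it positive)
  edge (10, 12)→(6, 4): d=(-4,-8) inclusive
  edge (6, 4)→(14, 14): d=(8,10) inclusive
  edge (14, 14)→(10, 12): d=(-4,-2) inclusive
    (4,4)@(9, 9): e=[4,10,10] → X
    (5,4)@(11, 9): e=[20,-10,14] → .
    (4,5)@(9, 11): e=[-4,26,2] → .
    (5,5)@(11, 11): e=[12,6,6] → X
    (6,5)@(13, 11): e=[28,-14,10] → .
    (5,6)@(11, 13): e=[4,22,-2] → .
    (6,6)@(13, 13): e=[20,2,2] → X
    (7,6)@(15, 13): e=[36,-18,6] → .
    (6,7)@(13, 15): e=[12,18,-6] → .
  covered (3 px):
    . . . . . . . .
    . . . . . . . .
    . . . . . . . .
    . . . . . . . .
    . . . . X . . .
    . . . . . X . .
    . . . . . . X .
    . . . . . . . .
T1:
  2·area = 20
  edge (8, 10)→(2, 14): d=(-6,4) inclusive
  edge (2, 14)→(12, 4): d=(10,-10) inclusive
  edge (12, 4)→(8, 10): d=(-4,6) inclusive
    (7,0)@(15, 1): e=[26,0,-6] → .  [on edge]
    (6,1)@(13, 3): e=[22,0,-2] → .  [on edge]
    (5,2)@(11, 5): e=[18,0,2] → X  [on edge]
    (6,2)@(13, 5): e=[10,20,-10] → .
    (4,3)@(9, 7): e=[14,0,6] → X  [on edge]
    (5,3)@(11, 7): e=[6,20,-6] → .
    (3,4)@(7, 9): e=[10,0,10] → X  [on edge]
    (4,4)@(9, 9): e=[2,20,-2] → .
    (2,5)@(5, 11): e=[6,0,14] → X  [on edge]
    (3,5)@(7, 11): e=[-2,20,2] → .
    (1,6)@(3, 13): e=[2,0,18] → X  [on edge]
    (2,6)@(5, 13): e=[-6,20,6] → .
    (0,7)@(1, 15): e=[-2,0,22] → .  [on edge]
  covered (5 px):
    . . . . . . . .
    . . . . . . . .
    . . . . . X . .
    . . . . X . . .
    . . . X . . . .
    . . X . . . . .
    . X . . . . . .
    . . . . . . . .
T2:
  2·area = 36  (B↔C swapped to make it positive)
  edge (8, 2)→(14, 0): d=(6,-2) inclusive
  edge (14, 0)→(2, 10): d=(-12,10) inclusive
  edge (2, 10)→(8, 2): d=(6,-8) inclusive
    (5,0)@(11, 1): e=[0,18,18] → X  [on edge]
    (6,0)@(13, 1): e=[4,-2,34] → .
    (2,1)@(5, 3): e=[0,54,-18] → .  [on edge]
    (4,1)@(9, 3): e=[8,14,14] → X
    (5,1)@(11, 3): e=[12,-6,30] → .
    (3,2)@(7, 5): e=[16,10,10] → X
    (4,2)@(9, 5): e=[20,-10,26] → .
    (2,3)@(5, 7): e=[24,6,6] → X
    (3,3)@(7, 7): e=[28,-14,22] → .
    (1,4)@(3, 9): e=[32,2,2] → X
    (2,4)@(5, 9): e=[36,-18,18] → .
    (1,5)@(3, 11): e=[44,-22,14] → .
  covered (5 px):
    . . . . . X . .
    . . . . X . . .
    . . . X . . . .
    . . X . . . . .
    . X . . . . . .
    . . . . . . . .
    . . . . . . . .
    . . . . . . . .

Z-buffer (winner per pixel, '.' = empty):
  . . . . . 2 . .
  . . . . 2 . . .
  . . . 2 . 1 . .
  . . 2 . 1 . . .
  . 2 . 1 0 . . .
  . . 1 . . 0 . .
  . 1 . . . . 0 .
  . . . . . . . .

Final: 0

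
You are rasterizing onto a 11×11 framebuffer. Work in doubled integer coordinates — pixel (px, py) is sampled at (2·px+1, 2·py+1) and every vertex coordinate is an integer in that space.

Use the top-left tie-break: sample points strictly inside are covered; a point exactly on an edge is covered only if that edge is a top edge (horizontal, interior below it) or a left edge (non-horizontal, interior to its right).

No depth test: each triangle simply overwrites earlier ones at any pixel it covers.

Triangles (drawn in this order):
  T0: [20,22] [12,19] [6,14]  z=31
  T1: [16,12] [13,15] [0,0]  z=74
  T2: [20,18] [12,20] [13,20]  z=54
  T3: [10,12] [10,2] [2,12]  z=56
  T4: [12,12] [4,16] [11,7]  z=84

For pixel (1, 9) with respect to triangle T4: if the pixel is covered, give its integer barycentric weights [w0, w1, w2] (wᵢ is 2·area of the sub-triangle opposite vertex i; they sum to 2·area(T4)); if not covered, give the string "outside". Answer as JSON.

T0:
  2·area = 22
  edge (20, 22)→(12, 19): d=(-8,-3) top-left  bias=+0
  edge (12, 19)→(6, 14): d=(-6,-5) top-left  bias=+0
  edge (6, 14)→(20, 22): d=(14,8) right/bottom  bias=-1
    (5,8)@(11, 17): e=[13,7,2] → #
    (6,8)@(13, 17): e=[19,17,-14] → ·
    (5,9)@(11, 19): e=[-3,-5,30] → ·
    (6,9)@(13, 19): e=[3,5,14] → #
    (7,9)@(15, 19): e=[9,15,-2] → ·
    (6,10)@(13, 21): e=[-13,-7,42] → ·
  covered (2 px):
    · · · · · · · · · · ·
    · · · · · · · · · · ·
    · · · · · · · · · · ·
    · · · · · · · · · · ·
    · · · · · · · · · · ·
    · · · · · · · · · · ·
    · · · · · · · · · · ·
    · · · · · · · · · · ·
    · · · · · # · · · · ·
    · · · · · · # · · · ·
    · · · · · · · · · · ·
T1:
  2·area = 84
  edge (16, 12)→(13, 15): d=(-3,3) right/bottom  bias=-1
  edge (13, 15)→(0, 0): d=(-13,-15) top-left  bias=+0
  edge (0, 0)→(16, 12): d=(16,12) right/bottom  bias=-1
    (0,0)@(1, 1): e=[78,2,4] → #
    (1,0)@(3, 1): e=[72,32,-20] → ·
    (0,1)@(1, 3): e=[72,-24,36] → ·
    (1,1)@(3, 3): e=[66,6,12] → #
    (2,1)@(5, 3): e=[60,36,-12] → ·
    (1,2)@(3, 5): e=[60,-20,44] → ·
    (2,2)@(5, 5): e=[54,10,20] → #
    (3,2)@(7, 5): e=[48,40,-4] → ·
    (2,3)@(5, 7): e=[48,-16,52] → ·
    (3,3)@(7, 7): e=[42,14,28] → #
    (4,3)@(9, 7): e=[36,44,4] → #
    (5,3)@(11, 7): e=[30,74,-20] → ·
    (10,3)@(21, 7): e=[0,224,-140] → ·  [on edge]
    (9,4)@(19, 9): e=[0,168,-84] → ·  [on edge]
    (8,5)@(17, 11): e=[0,112,-28] → ·  [on edge]
    (7,6)@(15, 13): e=[0,56,28] → ·  [on edge]
    (6,7)@(13, 15): e=[0,0,84] → ·  [on edge]
    (5,8)@(11, 17): e=[0,-56,140] → ·  [on edge]
    (4,9)@(9, 19): e=[0,-112,196] → ·  [on edge]
    (3,10)@(7, 21): e=[0,-168,252] → ·  [on edge]
  covered (10 px):
    # · · · · · · · · · ·
    · # · · · · · · · · ·
    · · # · · · · · · · ·
    · · · # # · · · · · ·
    · · · · # # · · · · ·
    · · · · · # # · · · ·
    · · · · · · # · · · ·
    · · · · · · · · · · ·
    · · · · · · · · · · ·
    · · · · · · · · · · ·
    · · · · · · · · · · ·
T2:
  2·area = 2  (B↔C swapped to make it positive)
  edge (20, 18)→(13, 20): d=(-7,2) right/bottom  bias=-1
  edge (13, 20)→(12, 20): d=(-1,0) right/bottom  bias=-1
  edge (12, 20)→(20, 18): d=(8,-2) top-left  bias=+0
  covered (0 px):
    · · · · · · · · · · ·
    · · · · · · · · · · ·
    · · · · · · · · · · ·
    · · · · · · · · · · ·
    · · · · · · · · · · ·
    · · · · · · · · · · ·
    · · · · · · · · · · ·
    · · · · · · · · · · ·
    · · · · · · · · · · ·
    · · · · · · · · · · ·
    · · · · · · · · · · ·
T3:
  2·area = 80  (B↔C swapped to make it positive)
  edge (10, 12)→(2, 12): d=(-8,0) right/bottom  bias=-1
  edge (2, 12)→(10, 2): d=(8,-10) top-left  bias=+0
  edge (10, 2)→(10, 12): d=(0,10) right/bottom  bias=-1
    (4,2)@(9, 5): e=[56,14,10] → #
    (5,2)@(11, 5): e=[56,34,-10] → ·
    (3,3)@(7, 7): e=[40,10,30] → #
    (5,3)@(11, 7): e=[40,50,-10] → ·
    (2,4)@(5, 9): e=[24,6,50] → #
    (5,4)@(11, 9): e=[24,66,-10] → ·
    (1,5)@(3, 11): e=[8,2,70] → #
    (5,5)@(11, 11): e=[8,82,-10] → ·
    (1,6)@(3, 13): e=[-8,18,70] → ·
    (2,6)@(5, 13): e=[-8,38,50] → ·
    (3,6)@(7, 13): e=[-8,58,30] → ·
    (4,6)@(9, 13): e=[-8,78,10] → ·
  covered (10 px):
    · · · · · · · · · · ·
    · · · · · · · · · · ·
    · · · · # · · · · · ·
    · · · # # · · · · · ·
    · · # # # · · · · · ·
    · # # # # · · · · · ·
    · · · · · · · · · · ·
    · · · · · · · · · · ·
    · · · · · · · · · · ·
    · · · · · · · · · · ·
    · · · · · · · · · · ·
T4:
  2·area = 44
  edge (12, 12)→(4, 16): d=(-8,4) right/bottom  bias=-1
  edge (4, 16)→(11, 7): d=(7,-9) top-left  bias=+0
  edge (11, 7)→(12, 12): d=(1,5) right/bottom  bias=-1
    (5,3)@(11, 7): e=[44,0,0] → ·  [on edge]
    (5,4)@(11, 9): e=[28,14,2] → #
    (6,4)@(13, 9): e=[20,32,-8] → ·
    (4,5)@(9, 11): e=[20,10,14] → #
    (6,5)@(13, 11): e=[4,46,-6] → ·
    (3,6)@(7, 13): e=[12,6,26] → #
    (5,6)@(11, 13): e=[-4,42,6] → ·
    (2,7)@(5, 15): e=[4,2,38] → #
    (3,7)@(7, 15): e=[-4,20,28] → ·
    (4,7)@(9, 15): e=[-12,38,18] → ·
    (2,8)@(5, 17): e=[-12,16,40] → ·
    (6,8)@(13, 17): e=[-44,88,0] → ·  [on edge]
  covered (6 px):
    · · · · · · · · · · ·
    · · · · · · · · · · ·
    · · · · · · · · · · ·
    · · · · · · · · · · ·
    · · · · · # · · · · ·
    · · · · # # · · · · ·
    · · · # # · · · · · ·
    · · # · · · · · · · ·
    · · · · · · · · · · ·
    · · · · · · · · · · ·
    · · · · · · · · · · ·

Answer: "outside"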